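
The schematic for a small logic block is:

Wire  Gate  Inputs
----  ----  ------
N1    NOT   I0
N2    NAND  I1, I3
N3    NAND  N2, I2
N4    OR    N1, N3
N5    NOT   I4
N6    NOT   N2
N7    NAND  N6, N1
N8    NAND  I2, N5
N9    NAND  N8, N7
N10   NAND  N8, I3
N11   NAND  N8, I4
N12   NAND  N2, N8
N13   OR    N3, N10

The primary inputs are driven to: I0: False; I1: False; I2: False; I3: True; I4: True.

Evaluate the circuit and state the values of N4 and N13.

N4 = True, N13 = True

N1 = NOT I0 = NOT False = True
N2 = I1 NAND I3 = False NAND True = True
N3 = N2 NAND I2 = True NAND False = True
N4 = N1 OR N3 = True OR True = True
N5 = NOT I4 = NOT True = False
N8 = I2 NAND N5 = False NAND False = True
N10 = N8 NAND I3 = True NAND True = False
N13 = N3 OR N10 = True OR False = True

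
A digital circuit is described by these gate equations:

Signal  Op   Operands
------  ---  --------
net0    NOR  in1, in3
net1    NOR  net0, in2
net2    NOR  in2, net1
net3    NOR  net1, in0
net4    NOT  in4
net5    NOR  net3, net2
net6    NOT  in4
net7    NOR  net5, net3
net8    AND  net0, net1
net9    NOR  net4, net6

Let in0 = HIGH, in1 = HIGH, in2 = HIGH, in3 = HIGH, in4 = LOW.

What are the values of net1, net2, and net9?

net0 = in1 NOR in3 = HIGH NOR HIGH = LOW
net1 = net0 NOR in2 = LOW NOR HIGH = LOW
net2 = in2 NOR net1 = HIGH NOR LOW = LOW
net4 = NOT in4 = NOT LOW = HIGH
net6 = NOT in4 = NOT LOW = HIGH
net9 = net4 NOR net6 = HIGH NOR HIGH = LOW

net1 = LOW; net2 = LOW; net9 = LOW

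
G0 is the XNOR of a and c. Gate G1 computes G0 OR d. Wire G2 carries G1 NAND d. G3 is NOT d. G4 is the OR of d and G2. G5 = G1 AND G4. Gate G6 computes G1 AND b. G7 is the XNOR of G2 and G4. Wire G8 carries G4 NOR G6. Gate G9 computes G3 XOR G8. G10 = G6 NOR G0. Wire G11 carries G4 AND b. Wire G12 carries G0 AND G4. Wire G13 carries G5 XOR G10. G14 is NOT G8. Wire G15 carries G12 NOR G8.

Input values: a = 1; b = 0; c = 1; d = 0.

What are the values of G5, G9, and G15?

G0 = a XNOR c = 1 XNOR 1 = 1
G1 = G0 OR d = 1 OR 0 = 1
G2 = G1 NAND d = 1 NAND 0 = 1
G3 = NOT d = NOT 0 = 1
G4 = d OR G2 = 0 OR 1 = 1
G5 = G1 AND G4 = 1 AND 1 = 1
G6 = G1 AND b = 1 AND 0 = 0
G8 = G4 NOR G6 = 1 NOR 0 = 0
G9 = G3 XOR G8 = 1 XOR 0 = 1
G12 = G0 AND G4 = 1 AND 1 = 1
G15 = G12 NOR G8 = 1 NOR 0 = 0

G5 = 1  G9 = 1  G15 = 0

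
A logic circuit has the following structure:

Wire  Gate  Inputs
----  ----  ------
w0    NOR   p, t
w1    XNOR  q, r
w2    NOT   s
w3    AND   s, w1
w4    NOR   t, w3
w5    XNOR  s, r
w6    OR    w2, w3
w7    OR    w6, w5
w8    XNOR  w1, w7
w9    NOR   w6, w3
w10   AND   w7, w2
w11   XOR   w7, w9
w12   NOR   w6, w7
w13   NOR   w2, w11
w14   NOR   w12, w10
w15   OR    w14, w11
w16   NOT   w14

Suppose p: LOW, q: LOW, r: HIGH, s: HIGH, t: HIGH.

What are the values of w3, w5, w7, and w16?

w3 = LOW, w5 = HIGH, w7 = HIGH, w16 = LOW

w1 = q XNOR r = LOW XNOR HIGH = LOW
w2 = NOT s = NOT HIGH = LOW
w3 = s AND w1 = HIGH AND LOW = LOW
w5 = s XNOR r = HIGH XNOR HIGH = HIGH
w6 = w2 OR w3 = LOW OR LOW = LOW
w7 = w6 OR w5 = LOW OR HIGH = HIGH
w10 = w7 AND w2 = HIGH AND LOW = LOW
w12 = w6 NOR w7 = LOW NOR HIGH = LOW
w14 = w12 NOR w10 = LOW NOR LOW = HIGH
w16 = NOT w14 = NOT HIGH = LOW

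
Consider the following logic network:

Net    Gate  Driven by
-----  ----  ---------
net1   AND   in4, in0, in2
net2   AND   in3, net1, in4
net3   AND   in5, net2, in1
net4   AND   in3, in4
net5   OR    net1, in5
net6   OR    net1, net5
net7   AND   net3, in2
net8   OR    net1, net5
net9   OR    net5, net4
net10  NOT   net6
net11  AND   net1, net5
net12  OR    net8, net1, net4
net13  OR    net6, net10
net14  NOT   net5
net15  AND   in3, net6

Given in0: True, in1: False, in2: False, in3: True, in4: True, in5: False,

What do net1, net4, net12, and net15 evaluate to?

net1 = in4 AND in0 AND in2 = True AND True AND False = False
net4 = in3 AND in4 = True AND True = True
net5 = net1 OR in5 = False OR False = False
net6 = net1 OR net5 = False OR False = False
net8 = net1 OR net5 = False OR False = False
net12 = net8 OR net1 OR net4 = False OR False OR True = True
net15 = in3 AND net6 = True AND False = False

net1 = False  net4 = True  net12 = True  net15 = False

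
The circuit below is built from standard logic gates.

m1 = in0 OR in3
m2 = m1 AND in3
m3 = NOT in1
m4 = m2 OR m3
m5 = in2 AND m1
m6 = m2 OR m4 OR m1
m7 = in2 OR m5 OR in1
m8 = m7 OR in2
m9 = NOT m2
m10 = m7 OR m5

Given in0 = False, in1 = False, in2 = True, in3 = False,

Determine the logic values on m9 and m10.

m9 = True; m10 = True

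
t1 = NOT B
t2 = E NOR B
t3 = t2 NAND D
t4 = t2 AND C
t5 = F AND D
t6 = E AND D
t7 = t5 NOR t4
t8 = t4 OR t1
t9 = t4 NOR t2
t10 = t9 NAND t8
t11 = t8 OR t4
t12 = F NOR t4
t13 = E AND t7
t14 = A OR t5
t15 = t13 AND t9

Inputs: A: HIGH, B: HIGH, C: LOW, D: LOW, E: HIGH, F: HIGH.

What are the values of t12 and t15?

t2 = E NOR B = HIGH NOR HIGH = LOW
t4 = t2 AND C = LOW AND LOW = LOW
t5 = F AND D = HIGH AND LOW = LOW
t7 = t5 NOR t4 = LOW NOR LOW = HIGH
t9 = t4 NOR t2 = LOW NOR LOW = HIGH
t12 = F NOR t4 = HIGH NOR LOW = LOW
t13 = E AND t7 = HIGH AND HIGH = HIGH
t15 = t13 AND t9 = HIGH AND HIGH = HIGH

t12 = LOW; t15 = HIGH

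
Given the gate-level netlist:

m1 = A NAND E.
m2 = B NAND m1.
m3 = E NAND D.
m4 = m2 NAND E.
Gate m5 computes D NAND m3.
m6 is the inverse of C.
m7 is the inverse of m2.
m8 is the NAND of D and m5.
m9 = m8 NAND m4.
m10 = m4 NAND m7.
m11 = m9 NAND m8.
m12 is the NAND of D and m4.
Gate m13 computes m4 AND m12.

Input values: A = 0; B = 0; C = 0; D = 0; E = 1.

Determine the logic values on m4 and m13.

m4 = 0, m13 = 0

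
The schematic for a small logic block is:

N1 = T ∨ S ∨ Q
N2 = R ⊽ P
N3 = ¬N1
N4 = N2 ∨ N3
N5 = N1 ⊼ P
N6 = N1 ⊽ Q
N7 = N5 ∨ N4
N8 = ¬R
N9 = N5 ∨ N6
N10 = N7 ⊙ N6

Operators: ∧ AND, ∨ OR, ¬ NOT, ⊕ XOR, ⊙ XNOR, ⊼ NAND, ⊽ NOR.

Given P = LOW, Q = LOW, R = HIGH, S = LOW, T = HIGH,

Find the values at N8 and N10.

N1 = T OR S OR Q = HIGH OR LOW OR LOW = HIGH
N2 = R NOR P = HIGH NOR LOW = LOW
N3 = NOT N1 = NOT HIGH = LOW
N4 = N2 OR N3 = LOW OR LOW = LOW
N5 = N1 NAND P = HIGH NAND LOW = HIGH
N6 = N1 NOR Q = HIGH NOR LOW = LOW
N7 = N5 OR N4 = HIGH OR LOW = HIGH
N8 = NOT R = NOT HIGH = LOW
N10 = N7 XNOR N6 = HIGH XNOR LOW = LOW

N8 = LOW; N10 = LOW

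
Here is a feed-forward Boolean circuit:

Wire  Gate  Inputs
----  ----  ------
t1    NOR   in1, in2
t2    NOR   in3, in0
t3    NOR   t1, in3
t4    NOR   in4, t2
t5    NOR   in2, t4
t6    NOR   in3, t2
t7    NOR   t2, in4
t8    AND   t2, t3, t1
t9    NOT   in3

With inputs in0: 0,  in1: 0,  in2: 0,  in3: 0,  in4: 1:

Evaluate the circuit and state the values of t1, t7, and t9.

t1 = in1 NOR in2 = 0 NOR 0 = 1
t2 = in3 NOR in0 = 0 NOR 0 = 1
t7 = t2 NOR in4 = 1 NOR 1 = 0
t9 = NOT in3 = NOT 0 = 1

t1 = 1, t7 = 0, t9 = 1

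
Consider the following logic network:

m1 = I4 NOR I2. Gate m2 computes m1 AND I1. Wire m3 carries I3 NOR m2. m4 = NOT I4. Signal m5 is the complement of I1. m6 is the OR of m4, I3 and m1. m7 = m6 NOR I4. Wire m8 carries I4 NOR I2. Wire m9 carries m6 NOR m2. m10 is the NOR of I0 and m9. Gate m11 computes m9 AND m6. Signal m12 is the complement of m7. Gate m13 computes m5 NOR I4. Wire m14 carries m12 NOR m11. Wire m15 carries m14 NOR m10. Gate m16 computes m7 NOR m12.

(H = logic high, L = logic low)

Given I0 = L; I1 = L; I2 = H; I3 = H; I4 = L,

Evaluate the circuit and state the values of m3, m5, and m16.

m1 = I4 NOR I2 = L NOR H = L
m2 = m1 AND I1 = L AND L = L
m3 = I3 NOR m2 = H NOR L = L
m4 = NOT I4 = NOT L = H
m5 = NOT I1 = NOT L = H
m6 = m4 OR I3 OR m1 = H OR H OR L = H
m7 = m6 NOR I4 = H NOR L = L
m12 = NOT m7 = NOT L = H
m16 = m7 NOR m12 = L NOR H = L

m3 = L, m5 = H, m16 = L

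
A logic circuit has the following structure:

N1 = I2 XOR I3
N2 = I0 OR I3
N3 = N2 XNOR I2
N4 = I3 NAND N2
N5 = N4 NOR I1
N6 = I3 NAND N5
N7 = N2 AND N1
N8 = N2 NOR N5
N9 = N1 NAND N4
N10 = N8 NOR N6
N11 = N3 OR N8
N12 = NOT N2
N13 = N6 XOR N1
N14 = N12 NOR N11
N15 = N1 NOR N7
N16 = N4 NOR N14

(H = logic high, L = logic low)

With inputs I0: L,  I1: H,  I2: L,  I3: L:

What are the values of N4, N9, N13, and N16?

N1 = I2 XOR I3 = L XOR L = L
N2 = I0 OR I3 = L OR L = L
N3 = N2 XNOR I2 = L XNOR L = H
N4 = I3 NAND N2 = L NAND L = H
N5 = N4 NOR I1 = H NOR H = L
N6 = I3 NAND N5 = L NAND L = H
N8 = N2 NOR N5 = L NOR L = H
N9 = N1 NAND N4 = L NAND H = H
N11 = N3 OR N8 = H OR H = H
N12 = NOT N2 = NOT L = H
N13 = N6 XOR N1 = H XOR L = H
N14 = N12 NOR N11 = H NOR H = L
N16 = N4 NOR N14 = H NOR L = L

N4 = H; N9 = H; N13 = H; N16 = L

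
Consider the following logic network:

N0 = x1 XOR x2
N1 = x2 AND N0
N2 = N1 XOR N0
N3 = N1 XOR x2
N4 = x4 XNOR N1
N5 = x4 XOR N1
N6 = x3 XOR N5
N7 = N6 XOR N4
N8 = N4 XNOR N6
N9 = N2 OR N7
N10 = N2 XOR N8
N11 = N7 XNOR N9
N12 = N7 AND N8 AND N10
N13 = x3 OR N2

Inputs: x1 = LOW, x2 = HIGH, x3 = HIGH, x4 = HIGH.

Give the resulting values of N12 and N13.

N0 = x1 XOR x2 = LOW XOR HIGH = HIGH
N1 = x2 AND N0 = HIGH AND HIGH = HIGH
N2 = N1 XOR N0 = HIGH XOR HIGH = LOW
N4 = x4 XNOR N1 = HIGH XNOR HIGH = HIGH
N5 = x4 XOR N1 = HIGH XOR HIGH = LOW
N6 = x3 XOR N5 = HIGH XOR LOW = HIGH
N7 = N6 XOR N4 = HIGH XOR HIGH = LOW
N8 = N4 XNOR N6 = HIGH XNOR HIGH = HIGH
N10 = N2 XOR N8 = LOW XOR HIGH = HIGH
N12 = N7 AND N8 AND N10 = LOW AND HIGH AND HIGH = LOW
N13 = x3 OR N2 = HIGH OR LOW = HIGH

N12 = LOW; N13 = HIGH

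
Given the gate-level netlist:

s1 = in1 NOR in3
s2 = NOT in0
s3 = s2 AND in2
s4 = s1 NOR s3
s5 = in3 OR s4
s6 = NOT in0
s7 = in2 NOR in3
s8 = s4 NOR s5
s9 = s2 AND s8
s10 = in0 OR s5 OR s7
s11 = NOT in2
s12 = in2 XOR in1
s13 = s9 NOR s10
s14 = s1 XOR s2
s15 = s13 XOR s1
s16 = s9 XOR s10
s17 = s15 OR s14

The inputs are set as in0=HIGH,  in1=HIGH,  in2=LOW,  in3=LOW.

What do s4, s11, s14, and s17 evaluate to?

s1 = in1 NOR in3 = HIGH NOR LOW = LOW
s2 = NOT in0 = NOT HIGH = LOW
s3 = s2 AND in2 = LOW AND LOW = LOW
s4 = s1 NOR s3 = LOW NOR LOW = HIGH
s5 = in3 OR s4 = LOW OR HIGH = HIGH
s7 = in2 NOR in3 = LOW NOR LOW = HIGH
s8 = s4 NOR s5 = HIGH NOR HIGH = LOW
s9 = s2 AND s8 = LOW AND LOW = LOW
s10 = in0 OR s5 OR s7 = HIGH OR HIGH OR HIGH = HIGH
s11 = NOT in2 = NOT LOW = HIGH
s13 = s9 NOR s10 = LOW NOR HIGH = LOW
s14 = s1 XOR s2 = LOW XOR LOW = LOW
s15 = s13 XOR s1 = LOW XOR LOW = LOW
s17 = s15 OR s14 = LOW OR LOW = LOW

s4 = HIGH, s11 = HIGH, s14 = LOW, s17 = LOW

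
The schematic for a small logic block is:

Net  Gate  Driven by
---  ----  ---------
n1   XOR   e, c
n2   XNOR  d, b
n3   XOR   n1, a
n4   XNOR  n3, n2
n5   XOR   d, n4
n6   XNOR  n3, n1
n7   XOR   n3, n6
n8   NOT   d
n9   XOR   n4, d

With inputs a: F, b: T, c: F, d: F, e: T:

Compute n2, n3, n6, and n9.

n1 = e XOR c = T XOR F = T
n2 = d XNOR b = F XNOR T = F
n3 = n1 XOR a = T XOR F = T
n4 = n3 XNOR n2 = T XNOR F = F
n6 = n3 XNOR n1 = T XNOR T = T
n9 = n4 XOR d = F XOR F = F

n2 = F, n3 = T, n6 = T, n9 = F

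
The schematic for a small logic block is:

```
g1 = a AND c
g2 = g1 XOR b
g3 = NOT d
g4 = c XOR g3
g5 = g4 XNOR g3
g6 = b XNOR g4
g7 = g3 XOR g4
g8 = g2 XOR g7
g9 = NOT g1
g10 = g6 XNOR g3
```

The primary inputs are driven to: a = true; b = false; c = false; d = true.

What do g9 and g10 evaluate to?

g9 = true, g10 = false

g1 = a AND c = true AND false = false
g3 = NOT d = NOT true = false
g4 = c XOR g3 = false XOR false = false
g6 = b XNOR g4 = false XNOR false = true
g9 = NOT g1 = NOT false = true
g10 = g6 XNOR g3 = true XNOR false = false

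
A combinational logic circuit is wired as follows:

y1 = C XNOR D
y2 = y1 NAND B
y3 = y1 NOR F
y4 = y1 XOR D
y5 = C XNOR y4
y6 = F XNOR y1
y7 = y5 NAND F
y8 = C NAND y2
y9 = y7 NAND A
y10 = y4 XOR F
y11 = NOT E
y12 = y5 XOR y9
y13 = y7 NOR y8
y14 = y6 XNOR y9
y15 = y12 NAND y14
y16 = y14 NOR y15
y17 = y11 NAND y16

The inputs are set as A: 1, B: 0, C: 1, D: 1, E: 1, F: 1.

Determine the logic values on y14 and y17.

y1 = C XNOR D = 1 XNOR 1 = 1
y4 = y1 XOR D = 1 XOR 1 = 0
y5 = C XNOR y4 = 1 XNOR 0 = 0
y6 = F XNOR y1 = 1 XNOR 1 = 1
y7 = y5 NAND F = 0 NAND 1 = 1
y9 = y7 NAND A = 1 NAND 1 = 0
y11 = NOT E = NOT 1 = 0
y12 = y5 XOR y9 = 0 XOR 0 = 0
y14 = y6 XNOR y9 = 1 XNOR 0 = 0
y15 = y12 NAND y14 = 0 NAND 0 = 1
y16 = y14 NOR y15 = 0 NOR 1 = 0
y17 = y11 NAND y16 = 0 NAND 0 = 1

y14 = 0; y17 = 1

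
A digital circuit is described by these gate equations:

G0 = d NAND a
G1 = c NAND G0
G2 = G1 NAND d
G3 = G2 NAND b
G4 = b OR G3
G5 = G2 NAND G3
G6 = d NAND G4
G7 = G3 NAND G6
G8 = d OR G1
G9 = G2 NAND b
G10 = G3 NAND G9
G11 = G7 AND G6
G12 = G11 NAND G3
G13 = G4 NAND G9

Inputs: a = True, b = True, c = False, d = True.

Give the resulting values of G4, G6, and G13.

G0 = d NAND a = True NAND True = False
G1 = c NAND G0 = False NAND False = True
G2 = G1 NAND d = True NAND True = False
G3 = G2 NAND b = False NAND True = True
G4 = b OR G3 = True OR True = True
G6 = d NAND G4 = True NAND True = False
G9 = G2 NAND b = False NAND True = True
G13 = G4 NAND G9 = True NAND True = False

G4 = True; G6 = False; G13 = False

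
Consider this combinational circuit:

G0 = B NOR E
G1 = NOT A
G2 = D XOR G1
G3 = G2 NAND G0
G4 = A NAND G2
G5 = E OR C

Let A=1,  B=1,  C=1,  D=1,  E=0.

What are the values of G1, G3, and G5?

G0 = B NOR E = 1 NOR 0 = 0
G1 = NOT A = NOT 1 = 0
G2 = D XOR G1 = 1 XOR 0 = 1
G3 = G2 NAND G0 = 1 NAND 0 = 1
G5 = E OR C = 0 OR 1 = 1

G1 = 0  G3 = 1  G5 = 1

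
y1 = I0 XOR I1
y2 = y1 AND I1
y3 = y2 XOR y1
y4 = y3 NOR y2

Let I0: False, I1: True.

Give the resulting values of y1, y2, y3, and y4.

y1 = I0 XOR I1 = False XOR True = True
y2 = y1 AND I1 = True AND True = True
y3 = y2 XOR y1 = True XOR True = False
y4 = y3 NOR y2 = False NOR True = False

y1 = True, y2 = True, y3 = False, y4 = False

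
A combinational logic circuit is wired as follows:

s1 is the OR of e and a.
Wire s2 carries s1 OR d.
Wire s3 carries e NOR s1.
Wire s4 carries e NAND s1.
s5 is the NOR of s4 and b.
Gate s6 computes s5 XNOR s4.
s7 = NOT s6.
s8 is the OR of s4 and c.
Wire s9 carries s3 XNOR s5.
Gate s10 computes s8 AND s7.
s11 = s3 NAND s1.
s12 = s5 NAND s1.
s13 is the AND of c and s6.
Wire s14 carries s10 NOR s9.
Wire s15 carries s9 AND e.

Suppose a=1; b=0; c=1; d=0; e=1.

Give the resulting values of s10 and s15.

s10 = 1; s15 = 0

s1 = e OR a = 1 OR 1 = 1
s3 = e NOR s1 = 1 NOR 1 = 0
s4 = e NAND s1 = 1 NAND 1 = 0
s5 = s4 NOR b = 0 NOR 0 = 1
s6 = s5 XNOR s4 = 1 XNOR 0 = 0
s7 = NOT s6 = NOT 0 = 1
s8 = s4 OR c = 0 OR 1 = 1
s9 = s3 XNOR s5 = 0 XNOR 1 = 0
s10 = s8 AND s7 = 1 AND 1 = 1
s15 = s9 AND e = 0 AND 1 = 0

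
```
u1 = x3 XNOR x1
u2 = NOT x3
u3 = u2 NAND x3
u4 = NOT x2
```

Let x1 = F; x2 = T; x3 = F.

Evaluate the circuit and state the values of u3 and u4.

u3 = T, u4 = F

u2 = NOT x3 = NOT F = T
u3 = u2 NAND x3 = T NAND F = T
u4 = NOT x2 = NOT T = F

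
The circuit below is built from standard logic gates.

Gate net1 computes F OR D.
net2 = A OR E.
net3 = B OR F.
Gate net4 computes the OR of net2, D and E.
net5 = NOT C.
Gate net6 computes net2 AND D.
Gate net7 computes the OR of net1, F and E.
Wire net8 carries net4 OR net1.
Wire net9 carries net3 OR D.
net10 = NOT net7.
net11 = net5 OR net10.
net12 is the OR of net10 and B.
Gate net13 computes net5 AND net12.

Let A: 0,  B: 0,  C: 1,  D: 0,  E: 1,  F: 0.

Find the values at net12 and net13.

net1 = F OR D = 0 OR 0 = 0
net5 = NOT C = NOT 1 = 0
net7 = net1 OR F OR E = 0 OR 0 OR 1 = 1
net10 = NOT net7 = NOT 1 = 0
net12 = net10 OR B = 0 OR 0 = 0
net13 = net5 AND net12 = 0 AND 0 = 0

net12 = 0, net13 = 0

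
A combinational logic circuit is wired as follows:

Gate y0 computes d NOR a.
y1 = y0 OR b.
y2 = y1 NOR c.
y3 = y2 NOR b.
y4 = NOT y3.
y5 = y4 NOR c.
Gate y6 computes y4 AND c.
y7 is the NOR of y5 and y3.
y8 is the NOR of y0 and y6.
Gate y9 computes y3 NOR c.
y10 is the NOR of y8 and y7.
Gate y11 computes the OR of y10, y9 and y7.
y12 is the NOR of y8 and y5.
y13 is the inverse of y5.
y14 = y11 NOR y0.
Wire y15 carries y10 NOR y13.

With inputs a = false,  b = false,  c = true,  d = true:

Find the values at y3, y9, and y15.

y3 = true, y9 = false, y15 = false

y0 = d NOR a = true NOR false = false
y1 = y0 OR b = false OR false = false
y2 = y1 NOR c = false NOR true = false
y3 = y2 NOR b = false NOR false = true
y4 = NOT y3 = NOT true = false
y5 = y4 NOR c = false NOR true = false
y6 = y4 AND c = false AND true = false
y7 = y5 NOR y3 = false NOR true = false
y8 = y0 NOR y6 = false NOR false = true
y9 = y3 NOR c = true NOR true = false
y10 = y8 NOR y7 = true NOR false = false
y13 = NOT y5 = NOT false = true
y15 = y10 NOR y13 = false NOR true = false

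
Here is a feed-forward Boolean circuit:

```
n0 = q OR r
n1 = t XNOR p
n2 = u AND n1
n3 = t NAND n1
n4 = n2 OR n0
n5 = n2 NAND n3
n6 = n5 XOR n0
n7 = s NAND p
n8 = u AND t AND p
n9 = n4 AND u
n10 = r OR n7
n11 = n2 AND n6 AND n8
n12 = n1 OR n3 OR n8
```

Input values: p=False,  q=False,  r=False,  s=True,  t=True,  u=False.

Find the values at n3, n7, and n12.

n1 = t XNOR p = True XNOR False = False
n3 = t NAND n1 = True NAND False = True
n7 = s NAND p = True NAND False = True
n8 = u AND t AND p = False AND True AND False = False
n12 = n1 OR n3 OR n8 = False OR True OR False = True

n3 = True  n7 = True  n12 = True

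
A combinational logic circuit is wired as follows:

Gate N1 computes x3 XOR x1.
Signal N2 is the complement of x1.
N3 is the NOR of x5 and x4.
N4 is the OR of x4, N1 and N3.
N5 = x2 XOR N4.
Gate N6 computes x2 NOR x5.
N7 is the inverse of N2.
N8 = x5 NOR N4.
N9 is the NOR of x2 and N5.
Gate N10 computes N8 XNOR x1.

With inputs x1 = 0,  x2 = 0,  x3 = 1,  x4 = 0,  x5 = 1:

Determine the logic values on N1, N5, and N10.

N1 = x3 XOR x1 = 1 XOR 0 = 1
N3 = x5 NOR x4 = 1 NOR 0 = 0
N4 = x4 OR N1 OR N3 = 0 OR 1 OR 0 = 1
N5 = x2 XOR N4 = 0 XOR 1 = 1
N8 = x5 NOR N4 = 1 NOR 1 = 0
N10 = N8 XNOR x1 = 0 XNOR 0 = 1

N1 = 1  N5 = 1  N10 = 1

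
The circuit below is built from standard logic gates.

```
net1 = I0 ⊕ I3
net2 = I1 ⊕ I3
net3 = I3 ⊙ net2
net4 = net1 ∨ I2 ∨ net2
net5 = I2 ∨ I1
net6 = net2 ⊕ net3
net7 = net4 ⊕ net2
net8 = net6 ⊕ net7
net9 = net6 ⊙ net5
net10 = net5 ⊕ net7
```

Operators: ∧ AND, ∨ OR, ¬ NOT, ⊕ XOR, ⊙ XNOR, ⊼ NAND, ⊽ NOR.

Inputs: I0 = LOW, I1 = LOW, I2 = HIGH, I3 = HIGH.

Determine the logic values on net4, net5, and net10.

net1 = I0 XOR I3 = LOW XOR HIGH = HIGH
net2 = I1 XOR I3 = LOW XOR HIGH = HIGH
net4 = net1 OR I2 OR net2 = HIGH OR HIGH OR HIGH = HIGH
net5 = I2 OR I1 = HIGH OR LOW = HIGH
net7 = net4 XOR net2 = HIGH XOR HIGH = LOW
net10 = net5 XOR net7 = HIGH XOR LOW = HIGH

net4 = HIGH, net5 = HIGH, net10 = HIGH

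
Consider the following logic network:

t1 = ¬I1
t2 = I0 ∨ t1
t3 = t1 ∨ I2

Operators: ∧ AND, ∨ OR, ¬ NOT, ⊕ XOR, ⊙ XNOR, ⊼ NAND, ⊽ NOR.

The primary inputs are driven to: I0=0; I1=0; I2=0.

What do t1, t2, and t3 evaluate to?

t1 = 1, t2 = 1, t3 = 1

t1 = NOT I1 = NOT 0 = 1
t2 = I0 OR t1 = 0 OR 1 = 1
t3 = t1 OR I2 = 1 OR 0 = 1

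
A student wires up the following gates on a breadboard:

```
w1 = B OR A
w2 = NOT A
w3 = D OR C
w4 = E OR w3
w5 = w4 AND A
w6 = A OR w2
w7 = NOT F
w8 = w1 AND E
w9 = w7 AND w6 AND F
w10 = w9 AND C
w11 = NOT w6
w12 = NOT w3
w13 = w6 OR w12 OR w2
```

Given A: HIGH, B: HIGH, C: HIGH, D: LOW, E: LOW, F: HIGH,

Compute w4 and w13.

w4 = HIGH, w13 = HIGH

w2 = NOT A = NOT HIGH = LOW
w3 = D OR C = LOW OR HIGH = HIGH
w4 = E OR w3 = LOW OR HIGH = HIGH
w6 = A OR w2 = HIGH OR LOW = HIGH
w12 = NOT w3 = NOT HIGH = LOW
w13 = w6 OR w12 OR w2 = HIGH OR LOW OR LOW = HIGH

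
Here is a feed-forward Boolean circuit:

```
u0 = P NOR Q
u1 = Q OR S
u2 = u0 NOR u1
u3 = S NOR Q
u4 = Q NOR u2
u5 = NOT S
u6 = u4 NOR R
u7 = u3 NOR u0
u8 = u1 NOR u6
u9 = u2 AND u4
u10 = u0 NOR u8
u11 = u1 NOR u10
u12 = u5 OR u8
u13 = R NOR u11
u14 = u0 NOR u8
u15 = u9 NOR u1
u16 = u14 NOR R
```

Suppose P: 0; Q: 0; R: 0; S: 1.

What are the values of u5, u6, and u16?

u5 = 0, u6 = 0, u16 = 1

u0 = P NOR Q = 0 NOR 0 = 1
u1 = Q OR S = 0 OR 1 = 1
u2 = u0 NOR u1 = 1 NOR 1 = 0
u4 = Q NOR u2 = 0 NOR 0 = 1
u5 = NOT S = NOT 1 = 0
u6 = u4 NOR R = 1 NOR 0 = 0
u8 = u1 NOR u6 = 1 NOR 0 = 0
u14 = u0 NOR u8 = 1 NOR 0 = 0
u16 = u14 NOR R = 0 NOR 0 = 1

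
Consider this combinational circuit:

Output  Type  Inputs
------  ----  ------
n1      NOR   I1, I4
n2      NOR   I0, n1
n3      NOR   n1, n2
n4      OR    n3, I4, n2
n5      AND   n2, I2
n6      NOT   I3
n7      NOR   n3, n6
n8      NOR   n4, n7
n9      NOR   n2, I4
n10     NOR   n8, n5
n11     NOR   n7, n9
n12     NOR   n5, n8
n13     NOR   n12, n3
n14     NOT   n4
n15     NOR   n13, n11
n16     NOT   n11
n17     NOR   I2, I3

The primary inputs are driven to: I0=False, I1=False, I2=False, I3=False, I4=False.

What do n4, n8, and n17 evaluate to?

n4 = False, n8 = True, n17 = True

n1 = I1 NOR I4 = False NOR False = True
n2 = I0 NOR n1 = False NOR True = False
n3 = n1 NOR n2 = True NOR False = False
n4 = n3 OR I4 OR n2 = False OR False OR False = False
n6 = NOT I3 = NOT False = True
n7 = n3 NOR n6 = False NOR True = False
n8 = n4 NOR n7 = False NOR False = True
n17 = I2 NOR I3 = False NOR False = True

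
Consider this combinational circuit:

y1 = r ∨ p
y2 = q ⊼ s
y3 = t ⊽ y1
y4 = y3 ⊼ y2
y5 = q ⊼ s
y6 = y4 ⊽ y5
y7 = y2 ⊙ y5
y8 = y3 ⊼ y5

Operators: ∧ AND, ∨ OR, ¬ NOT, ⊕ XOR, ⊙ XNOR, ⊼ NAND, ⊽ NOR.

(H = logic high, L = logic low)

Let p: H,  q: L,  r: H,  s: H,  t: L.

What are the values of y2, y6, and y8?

y1 = r OR p = H OR H = H
y2 = q NAND s = L NAND H = H
y3 = t NOR y1 = L NOR H = L
y4 = y3 NAND y2 = L NAND H = H
y5 = q NAND s = L NAND H = H
y6 = y4 NOR y5 = H NOR H = L
y8 = y3 NAND y5 = L NAND H = H

y2 = H  y6 = L  y8 = H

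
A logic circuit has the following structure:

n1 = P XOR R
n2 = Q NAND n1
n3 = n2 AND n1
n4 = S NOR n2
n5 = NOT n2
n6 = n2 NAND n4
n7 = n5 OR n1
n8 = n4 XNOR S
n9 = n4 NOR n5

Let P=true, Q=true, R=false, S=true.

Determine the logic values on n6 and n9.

n1 = P XOR R = true XOR false = true
n2 = Q NAND n1 = true NAND true = false
n4 = S NOR n2 = true NOR false = false
n5 = NOT n2 = NOT false = true
n6 = n2 NAND n4 = false NAND false = true
n9 = n4 NOR n5 = false NOR true = false

n6 = true; n9 = false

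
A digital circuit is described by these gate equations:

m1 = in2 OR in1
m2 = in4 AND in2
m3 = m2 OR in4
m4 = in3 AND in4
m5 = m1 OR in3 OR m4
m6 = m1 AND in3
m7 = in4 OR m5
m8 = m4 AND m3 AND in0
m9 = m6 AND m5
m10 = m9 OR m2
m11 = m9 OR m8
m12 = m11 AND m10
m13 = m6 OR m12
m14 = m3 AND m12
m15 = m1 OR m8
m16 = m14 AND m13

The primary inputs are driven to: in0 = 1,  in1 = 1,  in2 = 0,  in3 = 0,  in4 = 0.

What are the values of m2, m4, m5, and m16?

m2 = 0  m4 = 0  m5 = 1  m16 = 0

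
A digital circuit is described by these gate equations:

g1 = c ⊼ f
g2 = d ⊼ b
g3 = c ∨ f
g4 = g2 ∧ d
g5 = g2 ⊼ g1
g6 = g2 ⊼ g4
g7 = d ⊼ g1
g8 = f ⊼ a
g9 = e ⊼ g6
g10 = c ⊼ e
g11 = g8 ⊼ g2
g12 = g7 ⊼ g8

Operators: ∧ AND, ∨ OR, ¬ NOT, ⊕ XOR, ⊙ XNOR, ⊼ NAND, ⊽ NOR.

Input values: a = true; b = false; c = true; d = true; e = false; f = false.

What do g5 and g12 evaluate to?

g5 = false, g12 = true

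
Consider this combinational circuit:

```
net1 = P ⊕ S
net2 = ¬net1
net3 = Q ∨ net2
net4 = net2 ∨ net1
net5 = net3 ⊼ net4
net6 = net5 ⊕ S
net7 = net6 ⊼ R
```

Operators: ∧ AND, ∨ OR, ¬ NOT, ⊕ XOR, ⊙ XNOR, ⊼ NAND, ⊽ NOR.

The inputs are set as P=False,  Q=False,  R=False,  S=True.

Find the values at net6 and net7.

net1 = P XOR S = False XOR True = True
net2 = NOT net1 = NOT True = False
net3 = Q OR net2 = False OR False = False
net4 = net2 OR net1 = False OR True = True
net5 = net3 NAND net4 = False NAND True = True
net6 = net5 XOR S = True XOR True = False
net7 = net6 NAND R = False NAND False = True

net6 = False; net7 = True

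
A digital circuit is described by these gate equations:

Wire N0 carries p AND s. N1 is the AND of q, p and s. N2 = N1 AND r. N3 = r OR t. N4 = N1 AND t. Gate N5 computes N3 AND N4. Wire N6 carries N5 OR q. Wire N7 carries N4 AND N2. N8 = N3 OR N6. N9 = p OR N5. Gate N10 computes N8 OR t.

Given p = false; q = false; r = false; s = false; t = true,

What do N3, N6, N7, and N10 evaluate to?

N3 = true  N6 = false  N7 = false  N10 = true

N1 = q AND p AND s = false AND false AND false = false
N2 = N1 AND r = false AND false = false
N3 = r OR t = false OR true = true
N4 = N1 AND t = false AND true = false
N5 = N3 AND N4 = true AND false = false
N6 = N5 OR q = false OR false = false
N7 = N4 AND N2 = false AND false = false
N8 = N3 OR N6 = true OR false = true
N10 = N8 OR t = true OR true = true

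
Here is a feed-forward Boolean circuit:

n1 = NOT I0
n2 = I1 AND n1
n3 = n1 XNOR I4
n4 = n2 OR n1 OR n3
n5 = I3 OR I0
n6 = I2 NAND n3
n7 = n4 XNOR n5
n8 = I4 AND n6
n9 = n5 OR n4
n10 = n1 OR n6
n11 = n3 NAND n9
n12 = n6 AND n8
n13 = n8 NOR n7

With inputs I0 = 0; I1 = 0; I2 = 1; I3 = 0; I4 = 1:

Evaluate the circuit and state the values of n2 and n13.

n1 = NOT I0 = NOT 0 = 1
n2 = I1 AND n1 = 0 AND 1 = 0
n3 = n1 XNOR I4 = 1 XNOR 1 = 1
n4 = n2 OR n1 OR n3 = 0 OR 1 OR 1 = 1
n5 = I3 OR I0 = 0 OR 0 = 0
n6 = I2 NAND n3 = 1 NAND 1 = 0
n7 = n4 XNOR n5 = 1 XNOR 0 = 0
n8 = I4 AND n6 = 1 AND 0 = 0
n13 = n8 NOR n7 = 0 NOR 0 = 1

n2 = 0; n13 = 1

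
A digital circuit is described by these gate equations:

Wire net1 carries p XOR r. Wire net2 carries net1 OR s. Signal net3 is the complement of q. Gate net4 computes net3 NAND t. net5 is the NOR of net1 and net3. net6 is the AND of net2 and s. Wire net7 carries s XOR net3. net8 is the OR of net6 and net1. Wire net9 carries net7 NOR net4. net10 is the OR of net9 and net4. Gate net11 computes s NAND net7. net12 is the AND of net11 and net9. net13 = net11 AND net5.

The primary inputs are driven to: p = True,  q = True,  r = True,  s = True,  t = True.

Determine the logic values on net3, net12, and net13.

net3 = False; net12 = False; net13 = False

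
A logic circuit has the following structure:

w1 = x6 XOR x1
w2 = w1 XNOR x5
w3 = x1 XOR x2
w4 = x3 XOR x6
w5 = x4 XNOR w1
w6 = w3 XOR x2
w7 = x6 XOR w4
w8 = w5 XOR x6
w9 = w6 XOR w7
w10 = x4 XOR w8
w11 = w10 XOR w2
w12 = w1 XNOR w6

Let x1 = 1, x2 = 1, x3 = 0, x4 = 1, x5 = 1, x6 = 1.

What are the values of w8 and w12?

w1 = x6 XOR x1 = 1 XOR 1 = 0
w3 = x1 XOR x2 = 1 XOR 1 = 0
w5 = x4 XNOR w1 = 1 XNOR 0 = 0
w6 = w3 XOR x2 = 0 XOR 1 = 1
w8 = w5 XOR x6 = 0 XOR 1 = 1
w12 = w1 XNOR w6 = 0 XNOR 1 = 0

w8 = 1  w12 = 0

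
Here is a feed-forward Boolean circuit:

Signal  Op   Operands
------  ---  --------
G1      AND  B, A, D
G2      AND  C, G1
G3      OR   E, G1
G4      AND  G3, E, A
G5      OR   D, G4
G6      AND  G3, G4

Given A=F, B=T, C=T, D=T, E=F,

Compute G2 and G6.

G2 = F; G6 = F

G1 = B AND A AND D = T AND F AND T = F
G2 = C AND G1 = T AND F = F
G3 = E OR G1 = F OR F = F
G4 = G3 AND E AND A = F AND F AND F = F
G6 = G3 AND G4 = F AND F = F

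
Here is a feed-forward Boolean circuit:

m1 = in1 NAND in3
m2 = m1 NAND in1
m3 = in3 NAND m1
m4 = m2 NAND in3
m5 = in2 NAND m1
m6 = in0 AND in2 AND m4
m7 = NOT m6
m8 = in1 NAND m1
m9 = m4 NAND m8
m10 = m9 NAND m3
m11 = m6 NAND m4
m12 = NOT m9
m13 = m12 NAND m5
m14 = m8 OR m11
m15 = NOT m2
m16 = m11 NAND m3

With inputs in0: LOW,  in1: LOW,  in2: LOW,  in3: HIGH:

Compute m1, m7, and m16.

m1 = HIGH  m7 = HIGH  m16 = HIGH

m1 = in1 NAND in3 = LOW NAND HIGH = HIGH
m2 = m1 NAND in1 = HIGH NAND LOW = HIGH
m3 = in3 NAND m1 = HIGH NAND HIGH = LOW
m4 = m2 NAND in3 = HIGH NAND HIGH = LOW
m6 = in0 AND in2 AND m4 = LOW AND LOW AND LOW = LOW
m7 = NOT m6 = NOT LOW = HIGH
m11 = m6 NAND m4 = LOW NAND LOW = HIGH
m16 = m11 NAND m3 = HIGH NAND LOW = HIGH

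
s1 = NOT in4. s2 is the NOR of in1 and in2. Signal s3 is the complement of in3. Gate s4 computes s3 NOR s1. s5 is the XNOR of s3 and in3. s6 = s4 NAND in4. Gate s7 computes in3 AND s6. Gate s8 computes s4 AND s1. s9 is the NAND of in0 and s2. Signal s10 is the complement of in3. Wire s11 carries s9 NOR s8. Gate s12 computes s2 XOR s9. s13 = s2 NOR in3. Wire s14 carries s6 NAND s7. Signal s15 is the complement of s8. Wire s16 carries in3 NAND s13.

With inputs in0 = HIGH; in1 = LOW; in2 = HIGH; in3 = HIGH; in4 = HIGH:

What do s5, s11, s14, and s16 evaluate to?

s5 = LOW, s11 = LOW, s14 = HIGH, s16 = HIGH

s1 = NOT in4 = NOT HIGH = LOW
s2 = in1 NOR in2 = LOW NOR HIGH = LOW
s3 = NOT in3 = NOT HIGH = LOW
s4 = s3 NOR s1 = LOW NOR LOW = HIGH
s5 = s3 XNOR in3 = LOW XNOR HIGH = LOW
s6 = s4 NAND in4 = HIGH NAND HIGH = LOW
s7 = in3 AND s6 = HIGH AND LOW = LOW
s8 = s4 AND s1 = HIGH AND LOW = LOW
s9 = in0 NAND s2 = HIGH NAND LOW = HIGH
s11 = s9 NOR s8 = HIGH NOR LOW = LOW
s13 = s2 NOR in3 = LOW NOR HIGH = LOW
s14 = s6 NAND s7 = LOW NAND LOW = HIGH
s16 = in3 NAND s13 = HIGH NAND LOW = HIGH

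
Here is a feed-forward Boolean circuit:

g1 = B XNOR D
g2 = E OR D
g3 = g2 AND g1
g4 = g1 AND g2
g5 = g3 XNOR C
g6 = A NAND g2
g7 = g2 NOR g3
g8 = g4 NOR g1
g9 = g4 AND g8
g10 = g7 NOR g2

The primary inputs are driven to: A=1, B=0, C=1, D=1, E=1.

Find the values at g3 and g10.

g1 = B XNOR D = 0 XNOR 1 = 0
g2 = E OR D = 1 OR 1 = 1
g3 = g2 AND g1 = 1 AND 0 = 0
g7 = g2 NOR g3 = 1 NOR 0 = 0
g10 = g7 NOR g2 = 0 NOR 1 = 0

g3 = 0, g10 = 0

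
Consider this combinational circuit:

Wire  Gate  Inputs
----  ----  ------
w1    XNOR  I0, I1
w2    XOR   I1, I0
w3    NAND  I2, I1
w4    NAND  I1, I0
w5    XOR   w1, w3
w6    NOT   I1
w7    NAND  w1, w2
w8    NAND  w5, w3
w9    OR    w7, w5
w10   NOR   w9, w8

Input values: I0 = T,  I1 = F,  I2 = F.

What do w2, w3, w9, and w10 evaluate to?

w1 = I0 XNOR I1 = T XNOR F = F
w2 = I1 XOR I0 = F XOR T = T
w3 = I2 NAND I1 = F NAND F = T
w5 = w1 XOR w3 = F XOR T = T
w7 = w1 NAND w2 = F NAND T = T
w8 = w5 NAND w3 = T NAND T = F
w9 = w7 OR w5 = T OR T = T
w10 = w9 NOR w8 = T NOR F = F

w2 = T, w3 = T, w9 = T, w10 = F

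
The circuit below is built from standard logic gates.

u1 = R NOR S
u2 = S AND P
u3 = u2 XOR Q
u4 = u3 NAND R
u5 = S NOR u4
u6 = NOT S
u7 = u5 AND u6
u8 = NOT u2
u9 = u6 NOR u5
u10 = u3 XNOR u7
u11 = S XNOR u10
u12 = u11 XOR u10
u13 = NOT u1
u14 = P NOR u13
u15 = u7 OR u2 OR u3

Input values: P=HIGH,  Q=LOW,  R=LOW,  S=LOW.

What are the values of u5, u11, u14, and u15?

u5 = LOW  u11 = LOW  u14 = LOW  u15 = LOW

u1 = R NOR S = LOW NOR LOW = HIGH
u2 = S AND P = LOW AND HIGH = LOW
u3 = u2 XOR Q = LOW XOR LOW = LOW
u4 = u3 NAND R = LOW NAND LOW = HIGH
u5 = S NOR u4 = LOW NOR HIGH = LOW
u6 = NOT S = NOT LOW = HIGH
u7 = u5 AND u6 = LOW AND HIGH = LOW
u10 = u3 XNOR u7 = LOW XNOR LOW = HIGH
u11 = S XNOR u10 = LOW XNOR HIGH = LOW
u13 = NOT u1 = NOT HIGH = LOW
u14 = P NOR u13 = HIGH NOR LOW = LOW
u15 = u7 OR u2 OR u3 = LOW OR LOW OR LOW = LOW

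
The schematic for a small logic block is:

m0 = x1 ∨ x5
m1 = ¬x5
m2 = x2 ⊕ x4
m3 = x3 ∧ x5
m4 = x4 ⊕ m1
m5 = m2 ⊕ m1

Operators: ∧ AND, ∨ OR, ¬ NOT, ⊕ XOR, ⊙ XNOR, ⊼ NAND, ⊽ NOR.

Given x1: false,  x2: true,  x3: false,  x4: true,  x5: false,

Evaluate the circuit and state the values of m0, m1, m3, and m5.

m0 = false, m1 = true, m3 = false, m5 = true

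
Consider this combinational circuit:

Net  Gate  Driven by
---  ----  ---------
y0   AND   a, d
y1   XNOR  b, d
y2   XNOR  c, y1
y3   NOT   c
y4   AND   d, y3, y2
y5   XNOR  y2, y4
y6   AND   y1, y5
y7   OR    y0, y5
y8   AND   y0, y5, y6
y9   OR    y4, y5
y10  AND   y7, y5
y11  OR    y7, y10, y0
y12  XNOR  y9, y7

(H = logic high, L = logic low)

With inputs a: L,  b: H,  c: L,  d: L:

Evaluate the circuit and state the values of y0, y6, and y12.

y0 = L; y6 = L; y12 = H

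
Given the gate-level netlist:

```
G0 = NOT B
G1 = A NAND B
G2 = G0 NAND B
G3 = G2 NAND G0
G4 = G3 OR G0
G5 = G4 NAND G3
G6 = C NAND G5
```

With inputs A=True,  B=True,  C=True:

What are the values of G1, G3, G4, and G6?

G1 = False, G3 = True, G4 = True, G6 = True

G0 = NOT B = NOT True = False
G1 = A NAND B = True NAND True = False
G2 = G0 NAND B = False NAND True = True
G3 = G2 NAND G0 = True NAND False = True
G4 = G3 OR G0 = True OR False = True
G5 = G4 NAND G3 = True NAND True = False
G6 = C NAND G5 = True NAND False = True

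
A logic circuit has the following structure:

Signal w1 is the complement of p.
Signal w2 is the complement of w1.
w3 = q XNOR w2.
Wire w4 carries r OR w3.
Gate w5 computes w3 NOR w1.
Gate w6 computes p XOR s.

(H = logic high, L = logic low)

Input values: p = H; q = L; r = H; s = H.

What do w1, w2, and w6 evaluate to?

w1 = L; w2 = H; w6 = L

w1 = NOT p = NOT H = L
w2 = NOT w1 = NOT L = H
w6 = p XOR s = H XOR H = L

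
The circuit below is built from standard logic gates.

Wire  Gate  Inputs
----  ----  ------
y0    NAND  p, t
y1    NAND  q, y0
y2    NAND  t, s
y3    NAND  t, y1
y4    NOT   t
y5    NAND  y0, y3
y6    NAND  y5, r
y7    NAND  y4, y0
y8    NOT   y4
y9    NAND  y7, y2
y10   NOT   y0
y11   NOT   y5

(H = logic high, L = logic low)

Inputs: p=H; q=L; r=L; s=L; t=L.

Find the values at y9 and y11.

y9 = H; y11 = H

y0 = p NAND t = H NAND L = H
y1 = q NAND y0 = L NAND H = H
y2 = t NAND s = L NAND L = H
y3 = t NAND y1 = L NAND H = H
y4 = NOT t = NOT L = H
y5 = y0 NAND y3 = H NAND H = L
y7 = y4 NAND y0 = H NAND H = L
y9 = y7 NAND y2 = L NAND H = H
y11 = NOT y5 = NOT L = H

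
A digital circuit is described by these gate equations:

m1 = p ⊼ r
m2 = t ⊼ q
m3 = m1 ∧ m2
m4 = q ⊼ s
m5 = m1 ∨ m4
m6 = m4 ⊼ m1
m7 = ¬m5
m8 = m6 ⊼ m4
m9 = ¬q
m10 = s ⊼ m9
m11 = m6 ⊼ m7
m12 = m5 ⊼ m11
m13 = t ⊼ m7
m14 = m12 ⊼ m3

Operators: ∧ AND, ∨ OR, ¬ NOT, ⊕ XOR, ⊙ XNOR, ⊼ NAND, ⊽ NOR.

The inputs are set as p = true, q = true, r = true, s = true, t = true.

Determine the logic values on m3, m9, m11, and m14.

m1 = p NAND r = true NAND true = false
m2 = t NAND q = true NAND true = false
m3 = m1 AND m2 = false AND false = false
m4 = q NAND s = true NAND true = false
m5 = m1 OR m4 = false OR false = false
m6 = m4 NAND m1 = false NAND false = true
m7 = NOT m5 = NOT false = true
m9 = NOT q = NOT true = false
m11 = m6 NAND m7 = true NAND true = false
m12 = m5 NAND m11 = false NAND false = true
m14 = m12 NAND m3 = true NAND false = true

m3 = false; m9 = false; m11 = false; m14 = true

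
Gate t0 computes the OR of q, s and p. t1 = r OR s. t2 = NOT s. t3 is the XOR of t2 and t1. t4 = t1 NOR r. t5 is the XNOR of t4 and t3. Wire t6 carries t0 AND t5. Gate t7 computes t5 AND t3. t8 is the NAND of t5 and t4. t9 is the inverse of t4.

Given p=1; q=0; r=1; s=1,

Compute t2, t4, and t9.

t2 = 0, t4 = 0, t9 = 1

t1 = r OR s = 1 OR 1 = 1
t2 = NOT s = NOT 1 = 0
t4 = t1 NOR r = 1 NOR 1 = 0
t9 = NOT t4 = NOT 0 = 1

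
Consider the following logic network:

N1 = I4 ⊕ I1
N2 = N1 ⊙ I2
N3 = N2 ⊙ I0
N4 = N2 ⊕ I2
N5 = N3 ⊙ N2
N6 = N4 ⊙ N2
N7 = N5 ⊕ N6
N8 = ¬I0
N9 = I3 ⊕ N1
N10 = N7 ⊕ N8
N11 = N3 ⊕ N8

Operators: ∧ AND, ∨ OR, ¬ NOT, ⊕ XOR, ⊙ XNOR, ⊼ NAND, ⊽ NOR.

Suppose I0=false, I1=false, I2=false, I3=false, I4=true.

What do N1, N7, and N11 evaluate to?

N1 = true; N7 = true; N11 = false

N1 = I4 XOR I1 = true XOR false = true
N2 = N1 XNOR I2 = true XNOR false = false
N3 = N2 XNOR I0 = false XNOR false = true
N4 = N2 XOR I2 = false XOR false = false
N5 = N3 XNOR N2 = true XNOR false = false
N6 = N4 XNOR N2 = false XNOR false = true
N7 = N5 XOR N6 = false XOR true = true
N8 = NOT I0 = NOT false = true
N11 = N3 XOR N8 = true XOR true = false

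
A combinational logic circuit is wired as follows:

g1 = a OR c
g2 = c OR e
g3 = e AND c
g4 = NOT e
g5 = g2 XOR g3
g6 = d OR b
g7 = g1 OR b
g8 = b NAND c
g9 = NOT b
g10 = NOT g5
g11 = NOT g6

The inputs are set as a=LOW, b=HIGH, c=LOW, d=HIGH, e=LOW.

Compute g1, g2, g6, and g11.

g1 = a OR c = LOW OR LOW = LOW
g2 = c OR e = LOW OR LOW = LOW
g6 = d OR b = HIGH OR HIGH = HIGH
g11 = NOT g6 = NOT HIGH = LOW

g1 = LOW, g2 = LOW, g6 = HIGH, g11 = LOW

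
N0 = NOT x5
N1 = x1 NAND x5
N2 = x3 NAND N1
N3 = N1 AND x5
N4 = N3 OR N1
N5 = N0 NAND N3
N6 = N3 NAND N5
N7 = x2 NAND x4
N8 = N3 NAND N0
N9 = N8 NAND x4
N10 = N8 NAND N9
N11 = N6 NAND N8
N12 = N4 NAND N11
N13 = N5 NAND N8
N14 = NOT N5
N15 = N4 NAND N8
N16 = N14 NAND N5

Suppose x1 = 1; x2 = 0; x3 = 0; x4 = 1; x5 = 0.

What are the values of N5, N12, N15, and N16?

N0 = NOT x5 = NOT 0 = 1
N1 = x1 NAND x5 = 1 NAND 0 = 1
N3 = N1 AND x5 = 1 AND 0 = 0
N4 = N3 OR N1 = 0 OR 1 = 1
N5 = N0 NAND N3 = 1 NAND 0 = 1
N6 = N3 NAND N5 = 0 NAND 1 = 1
N8 = N3 NAND N0 = 0 NAND 1 = 1
N11 = N6 NAND N8 = 1 NAND 1 = 0
N12 = N4 NAND N11 = 1 NAND 0 = 1
N14 = NOT N5 = NOT 1 = 0
N15 = N4 NAND N8 = 1 NAND 1 = 0
N16 = N14 NAND N5 = 0 NAND 1 = 1

N5 = 1, N12 = 1, N15 = 0, N16 = 1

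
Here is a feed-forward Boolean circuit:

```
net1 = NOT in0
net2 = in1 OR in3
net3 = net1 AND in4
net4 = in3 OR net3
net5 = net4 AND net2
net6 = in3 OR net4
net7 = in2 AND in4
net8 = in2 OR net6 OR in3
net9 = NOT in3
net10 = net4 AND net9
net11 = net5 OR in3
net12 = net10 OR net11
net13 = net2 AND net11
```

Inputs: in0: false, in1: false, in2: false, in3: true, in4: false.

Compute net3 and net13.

net1 = NOT in0 = NOT false = true
net2 = in1 OR in3 = false OR true = true
net3 = net1 AND in4 = true AND false = false
net4 = in3 OR net3 = true OR false = true
net5 = net4 AND net2 = true AND true = true
net11 = net5 OR in3 = true OR true = true
net13 = net2 AND net11 = true AND true = true

net3 = false, net13 = true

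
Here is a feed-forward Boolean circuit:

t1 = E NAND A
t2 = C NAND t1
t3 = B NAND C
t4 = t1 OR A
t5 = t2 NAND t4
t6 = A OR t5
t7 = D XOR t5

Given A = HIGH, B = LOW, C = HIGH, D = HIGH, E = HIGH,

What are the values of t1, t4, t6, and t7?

t1 = E NAND A = HIGH NAND HIGH = LOW
t2 = C NAND t1 = HIGH NAND LOW = HIGH
t4 = t1 OR A = LOW OR HIGH = HIGH
t5 = t2 NAND t4 = HIGH NAND HIGH = LOW
t6 = A OR t5 = HIGH OR LOW = HIGH
t7 = D XOR t5 = HIGH XOR LOW = HIGH

t1 = LOW  t4 = HIGH  t6 = HIGH  t7 = HIGH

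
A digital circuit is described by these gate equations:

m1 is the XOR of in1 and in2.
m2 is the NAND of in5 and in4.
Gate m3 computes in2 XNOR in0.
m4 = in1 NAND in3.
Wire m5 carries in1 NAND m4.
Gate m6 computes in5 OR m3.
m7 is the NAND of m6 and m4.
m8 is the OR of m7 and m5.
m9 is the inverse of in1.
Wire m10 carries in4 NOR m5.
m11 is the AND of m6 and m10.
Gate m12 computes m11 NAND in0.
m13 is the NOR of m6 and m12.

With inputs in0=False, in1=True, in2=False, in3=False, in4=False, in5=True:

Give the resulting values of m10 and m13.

m3 = in2 XNOR in0 = False XNOR False = True
m4 = in1 NAND in3 = True NAND False = True
m5 = in1 NAND m4 = True NAND True = False
m6 = in5 OR m3 = True OR True = True
m10 = in4 NOR m5 = False NOR False = True
m11 = m6 AND m10 = True AND True = True
m12 = m11 NAND in0 = True NAND False = True
m13 = m6 NOR m12 = True NOR True = False

m10 = True, m13 = False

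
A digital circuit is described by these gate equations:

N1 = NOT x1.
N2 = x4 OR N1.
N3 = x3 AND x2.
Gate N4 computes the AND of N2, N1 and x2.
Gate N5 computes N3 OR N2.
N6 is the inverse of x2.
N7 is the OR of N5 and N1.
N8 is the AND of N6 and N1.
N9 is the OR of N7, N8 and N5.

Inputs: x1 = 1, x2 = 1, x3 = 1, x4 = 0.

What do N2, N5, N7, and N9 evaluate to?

N1 = NOT x1 = NOT 1 = 0
N2 = x4 OR N1 = 0 OR 0 = 0
N3 = x3 AND x2 = 1 AND 1 = 1
N5 = N3 OR N2 = 1 OR 0 = 1
N6 = NOT x2 = NOT 1 = 0
N7 = N5 OR N1 = 1 OR 0 = 1
N8 = N6 AND N1 = 0 AND 0 = 0
N9 = N7 OR N8 OR N5 = 1 OR 0 OR 1 = 1

N2 = 0; N5 = 1; N7 = 1; N9 = 1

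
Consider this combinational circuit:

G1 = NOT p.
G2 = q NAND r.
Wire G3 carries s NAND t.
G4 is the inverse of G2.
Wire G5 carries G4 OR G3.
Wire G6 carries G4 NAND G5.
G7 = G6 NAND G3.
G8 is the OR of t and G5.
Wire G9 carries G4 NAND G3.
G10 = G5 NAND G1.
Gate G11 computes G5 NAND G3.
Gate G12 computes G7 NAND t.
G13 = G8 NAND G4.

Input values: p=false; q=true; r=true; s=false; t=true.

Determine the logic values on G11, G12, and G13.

G11 = false; G12 = false; G13 = false

G2 = q NAND r = true NAND true = false
G3 = s NAND t = false NAND true = true
G4 = NOT G2 = NOT false = true
G5 = G4 OR G3 = true OR true = true
G6 = G4 NAND G5 = true NAND true = false
G7 = G6 NAND G3 = false NAND true = true
G8 = t OR G5 = true OR true = true
G11 = G5 NAND G3 = true NAND true = false
G12 = G7 NAND t = true NAND true = false
G13 = G8 NAND G4 = true NAND true = false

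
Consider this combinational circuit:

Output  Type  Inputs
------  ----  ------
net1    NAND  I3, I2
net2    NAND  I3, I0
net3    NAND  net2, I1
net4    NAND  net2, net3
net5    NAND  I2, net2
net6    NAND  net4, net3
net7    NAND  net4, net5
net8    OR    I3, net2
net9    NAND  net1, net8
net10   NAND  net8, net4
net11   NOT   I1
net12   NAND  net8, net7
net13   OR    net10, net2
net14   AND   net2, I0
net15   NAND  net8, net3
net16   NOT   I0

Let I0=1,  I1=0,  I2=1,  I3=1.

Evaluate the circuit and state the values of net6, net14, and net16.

net6 = 0, net14 = 0, net16 = 0

net2 = I3 NAND I0 = 1 NAND 1 = 0
net3 = net2 NAND I1 = 0 NAND 0 = 1
net4 = net2 NAND net3 = 0 NAND 1 = 1
net6 = net4 NAND net3 = 1 NAND 1 = 0
net14 = net2 AND I0 = 0 AND 1 = 0
net16 = NOT I0 = NOT 1 = 0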